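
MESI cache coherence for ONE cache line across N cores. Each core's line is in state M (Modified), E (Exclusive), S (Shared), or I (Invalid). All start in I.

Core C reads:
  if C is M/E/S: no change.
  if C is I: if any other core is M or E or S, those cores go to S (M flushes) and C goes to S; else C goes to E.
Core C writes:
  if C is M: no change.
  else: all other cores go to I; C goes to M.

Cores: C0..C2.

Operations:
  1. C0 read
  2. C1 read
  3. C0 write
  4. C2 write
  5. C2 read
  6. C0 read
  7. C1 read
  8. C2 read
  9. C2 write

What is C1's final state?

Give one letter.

Answer: I

Derivation:
Op 1: C0 read [C0 read from I: no other sharers -> C0=E (exclusive)] -> [E,I,I]
Op 2: C1 read [C1 read from I: others=['C0=E'] -> C1=S, others downsized to S] -> [S,S,I]
Op 3: C0 write [C0 write: invalidate ['C1=S'] -> C0=M] -> [M,I,I]
Op 4: C2 write [C2 write: invalidate ['C0=M'] -> C2=M] -> [I,I,M]
Op 5: C2 read [C2 read: already in M, no change] -> [I,I,M]
Op 6: C0 read [C0 read from I: others=['C2=M'] -> C0=S, others downsized to S] -> [S,I,S]
Op 7: C1 read [C1 read from I: others=['C0=S', 'C2=S'] -> C1=S, others downsized to S] -> [S,S,S]
Op 8: C2 read [C2 read: already in S, no change] -> [S,S,S]
Op 9: C2 write [C2 write: invalidate ['C0=S', 'C1=S'] -> C2=M] -> [I,I,M]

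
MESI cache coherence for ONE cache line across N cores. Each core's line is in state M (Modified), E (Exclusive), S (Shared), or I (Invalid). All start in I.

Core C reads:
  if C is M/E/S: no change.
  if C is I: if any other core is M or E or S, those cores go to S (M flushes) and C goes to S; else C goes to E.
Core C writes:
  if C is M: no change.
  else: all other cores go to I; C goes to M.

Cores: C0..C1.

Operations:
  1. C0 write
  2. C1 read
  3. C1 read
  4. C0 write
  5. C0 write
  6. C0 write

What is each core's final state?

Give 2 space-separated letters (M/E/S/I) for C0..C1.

Op 1: C0 write [C0 write: invalidate none -> C0=M] -> [M,I]
Op 2: C1 read [C1 read from I: others=['C0=M'] -> C1=S, others downsized to S] -> [S,S]
Op 3: C1 read [C1 read: already in S, no change] -> [S,S]
Op 4: C0 write [C0 write: invalidate ['C1=S'] -> C0=M] -> [M,I]
Op 5: C0 write [C0 write: already M (modified), no change] -> [M,I]
Op 6: C0 write [C0 write: already M (modified), no change] -> [M,I]

Answer: M I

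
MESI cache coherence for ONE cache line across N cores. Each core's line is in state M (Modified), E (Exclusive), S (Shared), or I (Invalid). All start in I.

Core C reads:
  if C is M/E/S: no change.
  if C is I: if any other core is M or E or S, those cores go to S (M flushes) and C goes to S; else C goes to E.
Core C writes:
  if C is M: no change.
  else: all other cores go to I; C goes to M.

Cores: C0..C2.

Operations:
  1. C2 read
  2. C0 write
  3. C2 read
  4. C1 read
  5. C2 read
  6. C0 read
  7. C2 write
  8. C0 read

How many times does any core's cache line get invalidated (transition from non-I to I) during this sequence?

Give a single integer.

Op 1: C2 read [C2 read from I: no other sharers -> C2=E (exclusive)] -> [I,I,E] (invalidations this op: 0; running total: 0)
Op 2: C0 write [C0 write: invalidate ['C2=E'] -> C0=M] -> [M,I,I] (invalidations this op: 1; running total: 1)
Op 3: C2 read [C2 read from I: others=['C0=M'] -> C2=S, others downsized to S] -> [S,I,S] (invalidations this op: 0; running total: 1)
Op 4: C1 read [C1 read from I: others=['C0=S', 'C2=S'] -> C1=S, others downsized to S] -> [S,S,S] (invalidations this op: 0; running total: 1)
Op 5: C2 read [C2 read: already in S, no change] -> [S,S,S] (invalidations this op: 0; running total: 1)
Op 6: C0 read [C0 read: already in S, no change] -> [S,S,S] (invalidations this op: 0; running total: 1)
Op 7: C2 write [C2 write: invalidate ['C0=S', 'C1=S'] -> C2=M] -> [I,I,M] (invalidations this op: 2; running total: 3)
Op 8: C0 read [C0 read from I: others=['C2=M'] -> C0=S, others downsized to S] -> [S,I,S] (invalidations this op: 0; running total: 3)

Answer: 3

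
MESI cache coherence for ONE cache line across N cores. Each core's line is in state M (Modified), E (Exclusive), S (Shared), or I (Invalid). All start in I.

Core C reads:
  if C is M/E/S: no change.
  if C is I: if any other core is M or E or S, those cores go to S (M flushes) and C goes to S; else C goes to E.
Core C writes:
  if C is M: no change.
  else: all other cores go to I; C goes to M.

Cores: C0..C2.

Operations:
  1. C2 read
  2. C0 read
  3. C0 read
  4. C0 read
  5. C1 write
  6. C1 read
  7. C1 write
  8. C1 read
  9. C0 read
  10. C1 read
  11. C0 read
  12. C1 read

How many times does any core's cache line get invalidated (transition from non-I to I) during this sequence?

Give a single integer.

Op 1: C2 read [C2 read from I: no other sharers -> C2=E (exclusive)] -> [I,I,E] (invalidations this op: 0; running total: 0)
Op 2: C0 read [C0 read from I: others=['C2=E'] -> C0=S, others downsized to S] -> [S,I,S] (invalidations this op: 0; running total: 0)
Op 3: C0 read [C0 read: already in S, no change] -> [S,I,S] (invalidations this op: 0; running total: 0)
Op 4: C0 read [C0 read: already in S, no change] -> [S,I,S] (invalidations this op: 0; running total: 0)
Op 5: C1 write [C1 write: invalidate ['C0=S', 'C2=S'] -> C1=M] -> [I,M,I] (invalidations this op: 2; running total: 2)
Op 6: C1 read [C1 read: already in M, no change] -> [I,M,I] (invalidations this op: 0; running total: 2)
Op 7: C1 write [C1 write: already M (modified), no change] -> [I,M,I] (invalidations this op: 0; running total: 2)
Op 8: C1 read [C1 read: already in M, no change] -> [I,M,I] (invalidations this op: 0; running total: 2)
Op 9: C0 read [C0 read from I: others=['C1=M'] -> C0=S, others downsized to S] -> [S,S,I] (invalidations this op: 0; running total: 2)
Op 10: C1 read [C1 read: already in S, no change] -> [S,S,I] (invalidations this op: 0; running total: 2)
Op 11: C0 read [C0 read: already in S, no change] -> [S,S,I] (invalidations this op: 0; running total: 2)
Op 12: C1 read [C1 read: already in S, no change] -> [S,S,I] (invalidations this op: 0; running total: 2)

Answer: 2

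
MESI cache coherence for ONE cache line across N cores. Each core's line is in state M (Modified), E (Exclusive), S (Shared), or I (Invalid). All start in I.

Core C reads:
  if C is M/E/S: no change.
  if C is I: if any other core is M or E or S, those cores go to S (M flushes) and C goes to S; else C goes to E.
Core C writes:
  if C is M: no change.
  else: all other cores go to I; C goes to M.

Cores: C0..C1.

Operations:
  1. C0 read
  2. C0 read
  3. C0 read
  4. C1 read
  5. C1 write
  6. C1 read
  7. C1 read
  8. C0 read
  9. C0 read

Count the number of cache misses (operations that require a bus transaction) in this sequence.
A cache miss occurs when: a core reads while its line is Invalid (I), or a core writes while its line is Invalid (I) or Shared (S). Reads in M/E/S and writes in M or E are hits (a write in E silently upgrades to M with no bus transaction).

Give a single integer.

Answer: 4

Derivation:
Op 1: C0 read [C0 read from I: no other sharers -> C0=E (exclusive)] -> [E,I] [MISS #1: read from I]
Op 2: C0 read [C0 read: already in E, no change] -> [E,I] [hit: read from E]
Op 3: C0 read [C0 read: already in E, no change] -> [E,I] [hit: read from E]
Op 4: C1 read [C1 read from I: others=['C0=E'] -> C1=S, others downsized to S] -> [S,S] [MISS #2: read from I]
Op 5: C1 write [C1 write: invalidate ['C0=S'] -> C1=M] -> [I,M] [MISS #3: write from S]
Op 6: C1 read [C1 read: already in M, no change] -> [I,M] [hit: read from M]
Op 7: C1 read [C1 read: already in M, no change] -> [I,M] [hit: read from M]
Op 8: C0 read [C0 read from I: others=['C1=M'] -> C0=S, others downsized to S] -> [S,S] [MISS #4: read from I]
Op 9: C0 read [C0 read: already in S, no change] -> [S,S] [hit: read from S]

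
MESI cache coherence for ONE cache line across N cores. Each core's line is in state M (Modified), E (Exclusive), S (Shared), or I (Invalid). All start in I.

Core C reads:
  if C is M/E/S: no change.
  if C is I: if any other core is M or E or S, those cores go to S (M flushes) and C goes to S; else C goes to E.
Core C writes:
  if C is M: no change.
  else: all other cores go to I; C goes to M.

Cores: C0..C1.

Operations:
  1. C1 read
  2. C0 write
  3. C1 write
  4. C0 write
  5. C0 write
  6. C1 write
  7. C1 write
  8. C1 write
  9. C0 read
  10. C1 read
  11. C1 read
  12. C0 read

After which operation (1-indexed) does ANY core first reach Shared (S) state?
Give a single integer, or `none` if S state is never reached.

Op 1: C1 read [C1 read from I: no other sharers -> C1=E (exclusive)] -> [I,E]
Op 2: C0 write [C0 write: invalidate ['C1=E'] -> C0=M] -> [M,I]
Op 3: C1 write [C1 write: invalidate ['C0=M'] -> C1=M] -> [I,M]
Op 4: C0 write [C0 write: invalidate ['C1=M'] -> C0=M] -> [M,I]
Op 5: C0 write [C0 write: already M (modified), no change] -> [M,I]
Op 6: C1 write [C1 write: invalidate ['C0=M'] -> C1=M] -> [I,M]
Op 7: C1 write [C1 write: already M (modified), no change] -> [I,M]
Op 8: C1 write [C1 write: already M (modified), no change] -> [I,M]
Op 9: C0 read [C0 read from I: others=['C1=M'] -> C0=S, others downsized to S] -> [S,S]
  -> First S state at op 9; remaining ops need not be traced.

Answer: 9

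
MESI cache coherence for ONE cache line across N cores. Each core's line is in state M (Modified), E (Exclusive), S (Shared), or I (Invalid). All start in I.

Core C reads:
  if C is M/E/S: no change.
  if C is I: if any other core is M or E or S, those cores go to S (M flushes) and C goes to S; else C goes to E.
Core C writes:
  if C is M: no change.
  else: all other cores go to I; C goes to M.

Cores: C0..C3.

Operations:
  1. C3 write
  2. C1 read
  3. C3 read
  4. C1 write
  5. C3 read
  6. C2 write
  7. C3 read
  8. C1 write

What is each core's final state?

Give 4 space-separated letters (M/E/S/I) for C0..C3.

Op 1: C3 write [C3 write: invalidate none -> C3=M] -> [I,I,I,M]
Op 2: C1 read [C1 read from I: others=['C3=M'] -> C1=S, others downsized to S] -> [I,S,I,S]
Op 3: C3 read [C3 read: already in S, no change] -> [I,S,I,S]
Op 4: C1 write [C1 write: invalidate ['C3=S'] -> C1=M] -> [I,M,I,I]
Op 5: C3 read [C3 read from I: others=['C1=M'] -> C3=S, others downsized to S] -> [I,S,I,S]
Op 6: C2 write [C2 write: invalidate ['C1=S', 'C3=S'] -> C2=M] -> [I,I,M,I]
Op 7: C3 read [C3 read from I: others=['C2=M'] -> C3=S, others downsized to S] -> [I,I,S,S]
Op 8: C1 write [C1 write: invalidate ['C2=S', 'C3=S'] -> C1=M] -> [I,M,I,I]

Answer: I M I I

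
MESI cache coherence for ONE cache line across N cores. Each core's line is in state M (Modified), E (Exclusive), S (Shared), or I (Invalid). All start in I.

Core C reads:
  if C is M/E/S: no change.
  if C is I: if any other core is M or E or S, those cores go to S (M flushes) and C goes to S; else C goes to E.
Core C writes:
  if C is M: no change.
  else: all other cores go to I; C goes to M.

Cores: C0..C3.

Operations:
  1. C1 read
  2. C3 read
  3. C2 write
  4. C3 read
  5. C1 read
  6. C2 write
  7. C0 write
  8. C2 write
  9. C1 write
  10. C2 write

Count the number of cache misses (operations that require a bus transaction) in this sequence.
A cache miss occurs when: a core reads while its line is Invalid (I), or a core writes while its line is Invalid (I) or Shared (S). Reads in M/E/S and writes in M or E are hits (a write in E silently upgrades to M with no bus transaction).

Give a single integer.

Op 1: C1 read [C1 read from I: no other sharers -> C1=E (exclusive)] -> [I,E,I,I] [MISS #1: read from I]
Op 2: C3 read [C3 read from I: others=['C1=E'] -> C3=S, others downsized to S] -> [I,S,I,S] [MISS #2: read from I]
Op 3: C2 write [C2 write: invalidate ['C1=S', 'C3=S'] -> C2=M] -> [I,I,M,I] [MISS #3: write from I]
Op 4: C3 read [C3 read from I: others=['C2=M'] -> C3=S, others downsized to S] -> [I,I,S,S] [MISS #4: read from I]
Op 5: C1 read [C1 read from I: others=['C2=S', 'C3=S'] -> C1=S, others downsized to S] -> [I,S,S,S] [MISS #5: read from I]
Op 6: C2 write [C2 write: invalidate ['C1=S', 'C3=S'] -> C2=M] -> [I,I,M,I] [MISS #6: write from S]
Op 7: C0 write [C0 write: invalidate ['C2=M'] -> C0=M] -> [M,I,I,I] [MISS #7: write from I]
Op 8: C2 write [C2 write: invalidate ['C0=M'] -> C2=M] -> [I,I,M,I] [MISS #8: write from I]
Op 9: C1 write [C1 write: invalidate ['C2=M'] -> C1=M] -> [I,M,I,I] [MISS #9: write from I]
Op 10: C2 write [C2 write: invalidate ['C1=M'] -> C2=M] -> [I,I,M,I] [MISS #10: write from I]

Answer: 10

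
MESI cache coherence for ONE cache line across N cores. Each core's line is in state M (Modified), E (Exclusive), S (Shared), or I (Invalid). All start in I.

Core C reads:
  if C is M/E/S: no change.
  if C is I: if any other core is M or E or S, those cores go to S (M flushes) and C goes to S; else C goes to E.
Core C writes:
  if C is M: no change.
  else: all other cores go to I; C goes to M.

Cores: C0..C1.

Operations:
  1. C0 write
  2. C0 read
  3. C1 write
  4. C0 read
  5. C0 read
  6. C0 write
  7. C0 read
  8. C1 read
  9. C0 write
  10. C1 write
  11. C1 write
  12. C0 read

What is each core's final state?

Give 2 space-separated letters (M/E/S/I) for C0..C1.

Op 1: C0 write [C0 write: invalidate none -> C0=M] -> [M,I]
Op 2: C0 read [C0 read: already in M, no change] -> [M,I]
Op 3: C1 write [C1 write: invalidate ['C0=M'] -> C1=M] -> [I,M]
Op 4: C0 read [C0 read from I: others=['C1=M'] -> C0=S, others downsized to S] -> [S,S]
Op 5: C0 read [C0 read: already in S, no change] -> [S,S]
Op 6: C0 write [C0 write: invalidate ['C1=S'] -> C0=M] -> [M,I]
Op 7: C0 read [C0 read: already in M, no change] -> [M,I]
Op 8: C1 read [C1 read from I: others=['C0=M'] -> C1=S, others downsized to S] -> [S,S]
Op 9: C0 write [C0 write: invalidate ['C1=S'] -> C0=M] -> [M,I]
Op 10: C1 write [C1 write: invalidate ['C0=M'] -> C1=M] -> [I,M]
Op 11: C1 write [C1 write: already M (modified), no change] -> [I,M]
Op 12: C0 read [C0 read from I: others=['C1=M'] -> C0=S, others downsized to S] -> [S,S]

Answer: S S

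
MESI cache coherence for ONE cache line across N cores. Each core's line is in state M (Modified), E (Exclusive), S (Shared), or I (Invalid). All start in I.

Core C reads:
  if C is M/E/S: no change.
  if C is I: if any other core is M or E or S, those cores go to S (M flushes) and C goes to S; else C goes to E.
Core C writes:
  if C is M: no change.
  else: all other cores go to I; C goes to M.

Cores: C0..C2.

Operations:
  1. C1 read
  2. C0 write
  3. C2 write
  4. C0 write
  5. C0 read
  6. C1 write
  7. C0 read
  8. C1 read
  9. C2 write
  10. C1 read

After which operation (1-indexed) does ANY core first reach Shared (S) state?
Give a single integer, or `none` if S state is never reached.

Answer: 7

Derivation:
Op 1: C1 read [C1 read from I: no other sharers -> C1=E (exclusive)] -> [I,E,I]
Op 2: C0 write [C0 write: invalidate ['C1=E'] -> C0=M] -> [M,I,I]
Op 3: C2 write [C2 write: invalidate ['C0=M'] -> C2=M] -> [I,I,M]
Op 4: C0 write [C0 write: invalidate ['C2=M'] -> C0=M] -> [M,I,I]
Op 5: C0 read [C0 read: already in M, no change] -> [M,I,I]
Op 6: C1 write [C1 write: invalidate ['C0=M'] -> C1=M] -> [I,M,I]
Op 7: C0 read [C0 read from I: others=['C1=M'] -> C0=S, others downsized to S] -> [S,S,I]
  -> First S state at op 7; remaining ops need not be traced.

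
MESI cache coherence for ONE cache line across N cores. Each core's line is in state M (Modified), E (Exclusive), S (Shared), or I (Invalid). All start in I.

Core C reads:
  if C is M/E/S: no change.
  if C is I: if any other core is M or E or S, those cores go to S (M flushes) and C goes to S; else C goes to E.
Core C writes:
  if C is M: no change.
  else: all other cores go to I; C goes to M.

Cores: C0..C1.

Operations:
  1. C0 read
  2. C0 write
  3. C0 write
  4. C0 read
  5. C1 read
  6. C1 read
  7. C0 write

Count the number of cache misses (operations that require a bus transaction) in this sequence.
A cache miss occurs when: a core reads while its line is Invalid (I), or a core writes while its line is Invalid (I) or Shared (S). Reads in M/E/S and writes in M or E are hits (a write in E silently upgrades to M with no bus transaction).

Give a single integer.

Answer: 3

Derivation:
Op 1: C0 read [C0 read from I: no other sharers -> C0=E (exclusive)] -> [E,I] [MISS #1: read from I]
Op 2: C0 write [C0 write: invalidate none -> C0=M] -> [M,I] [hit: write from E is a silent E->M upgrade, no bus transaction]
Op 3: C0 write [C0 write: already M (modified), no change] -> [M,I] [hit: write from M]
Op 4: C0 read [C0 read: already in M, no change] -> [M,I] [hit: read from M]
Op 5: C1 read [C1 read from I: others=['C0=M'] -> C1=S, others downsized to S] -> [S,S] [MISS #2: read from I]
Op 6: C1 read [C1 read: already in S, no change] -> [S,S] [hit: read from S]
Op 7: C0 write [C0 write: invalidate ['C1=S'] -> C0=M] -> [M,I] [MISS #3: write from S]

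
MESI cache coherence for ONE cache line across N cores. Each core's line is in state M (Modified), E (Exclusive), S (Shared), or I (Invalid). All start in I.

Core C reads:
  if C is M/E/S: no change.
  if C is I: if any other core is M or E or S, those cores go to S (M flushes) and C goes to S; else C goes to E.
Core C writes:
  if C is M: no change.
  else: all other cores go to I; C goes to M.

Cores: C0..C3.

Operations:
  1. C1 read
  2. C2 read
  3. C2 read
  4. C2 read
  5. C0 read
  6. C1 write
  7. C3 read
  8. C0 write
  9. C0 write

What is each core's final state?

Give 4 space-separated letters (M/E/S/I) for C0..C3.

Answer: M I I I

Derivation:
Op 1: C1 read [C1 read from I: no other sharers -> C1=E (exclusive)] -> [I,E,I,I]
Op 2: C2 read [C2 read from I: others=['C1=E'] -> C2=S, others downsized to S] -> [I,S,S,I]
Op 3: C2 read [C2 read: already in S, no change] -> [I,S,S,I]
Op 4: C2 read [C2 read: already in S, no change] -> [I,S,S,I]
Op 5: C0 read [C0 read from I: others=['C1=S', 'C2=S'] -> C0=S, others downsized to S] -> [S,S,S,I]
Op 6: C1 write [C1 write: invalidate ['C0=S', 'C2=S'] -> C1=M] -> [I,M,I,I]
Op 7: C3 read [C3 read from I: others=['C1=M'] -> C3=S, others downsized to S] -> [I,S,I,S]
Op 8: C0 write [C0 write: invalidate ['C1=S', 'C3=S'] -> C0=M] -> [M,I,I,I]
Op 9: C0 write [C0 write: already M (modified), no change] -> [M,I,I,I]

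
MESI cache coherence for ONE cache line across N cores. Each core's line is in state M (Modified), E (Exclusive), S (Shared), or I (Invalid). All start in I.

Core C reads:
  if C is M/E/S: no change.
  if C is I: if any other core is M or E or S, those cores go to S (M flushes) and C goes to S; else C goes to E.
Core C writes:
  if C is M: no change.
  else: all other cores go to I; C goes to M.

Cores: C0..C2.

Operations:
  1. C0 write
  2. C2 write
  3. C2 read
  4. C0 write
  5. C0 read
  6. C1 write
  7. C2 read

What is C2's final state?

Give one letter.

Op 1: C0 write [C0 write: invalidate none -> C0=M] -> [M,I,I]
Op 2: C2 write [C2 write: invalidate ['C0=M'] -> C2=M] -> [I,I,M]
Op 3: C2 read [C2 read: already in M, no change] -> [I,I,M]
Op 4: C0 write [C0 write: invalidate ['C2=M'] -> C0=M] -> [M,I,I]
Op 5: C0 read [C0 read: already in M, no change] -> [M,I,I]
Op 6: C1 write [C1 write: invalidate ['C0=M'] -> C1=M] -> [I,M,I]
Op 7: C2 read [C2 read from I: others=['C1=M'] -> C2=S, others downsized to S] -> [I,S,S]

Answer: S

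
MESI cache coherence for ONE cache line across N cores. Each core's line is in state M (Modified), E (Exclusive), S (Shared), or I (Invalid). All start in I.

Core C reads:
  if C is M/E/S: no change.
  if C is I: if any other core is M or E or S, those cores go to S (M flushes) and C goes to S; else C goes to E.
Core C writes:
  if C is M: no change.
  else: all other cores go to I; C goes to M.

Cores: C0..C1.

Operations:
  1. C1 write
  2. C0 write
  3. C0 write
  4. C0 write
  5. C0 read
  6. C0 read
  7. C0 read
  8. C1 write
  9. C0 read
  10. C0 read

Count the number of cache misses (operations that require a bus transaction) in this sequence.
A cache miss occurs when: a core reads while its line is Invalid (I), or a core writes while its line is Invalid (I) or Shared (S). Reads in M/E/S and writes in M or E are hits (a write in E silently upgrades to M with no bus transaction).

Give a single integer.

Op 1: C1 write [C1 write: invalidate none -> C1=M] -> [I,M] [MISS #1: write from I]
Op 2: C0 write [C0 write: invalidate ['C1=M'] -> C0=M] -> [M,I] [MISS #2: write from I]
Op 3: C0 write [C0 write: already M (modified), no change] -> [M,I] [hit: write from M]
Op 4: C0 write [C0 write: already M (modified), no change] -> [M,I] [hit: write from M]
Op 5: C0 read [C0 read: already in M, no change] -> [M,I] [hit: read from M]
Op 6: C0 read [C0 read: already in M, no change] -> [M,I] [hit: read from M]
Op 7: C0 read [C0 read: already in M, no change] -> [M,I] [hit: read from M]
Op 8: C1 write [C1 write: invalidate ['C0=M'] -> C1=M] -> [I,M] [MISS #3: write from I]
Op 9: C0 read [C0 read from I: others=['C1=M'] -> C0=S, others downsized to S] -> [S,S] [MISS #4: read from I]
Op 10: C0 read [C0 read: already in S, no change] -> [S,S] [hit: read from S]

Answer: 4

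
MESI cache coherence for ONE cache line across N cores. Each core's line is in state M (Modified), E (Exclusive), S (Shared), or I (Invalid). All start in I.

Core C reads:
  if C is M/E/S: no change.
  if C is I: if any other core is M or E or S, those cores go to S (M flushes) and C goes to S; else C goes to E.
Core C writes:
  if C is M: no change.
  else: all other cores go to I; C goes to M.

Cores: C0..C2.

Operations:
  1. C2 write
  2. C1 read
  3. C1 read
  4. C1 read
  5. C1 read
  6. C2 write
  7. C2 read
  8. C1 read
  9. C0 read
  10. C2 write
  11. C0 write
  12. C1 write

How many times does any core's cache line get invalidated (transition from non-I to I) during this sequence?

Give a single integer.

Answer: 5

Derivation:
Op 1: C2 write [C2 write: invalidate none -> C2=M] -> [I,I,M] (invalidations this op: 0; running total: 0)
Op 2: C1 read [C1 read from I: others=['C2=M'] -> C1=S, others downsized to S] -> [I,S,S] (invalidations this op: 0; running total: 0)
Op 3: C1 read [C1 read: already in S, no change] -> [I,S,S] (invalidations this op: 0; running total: 0)
Op 4: C1 read [C1 read: already in S, no change] -> [I,S,S] (invalidations this op: 0; running total: 0)
Op 5: C1 read [C1 read: already in S, no change] -> [I,S,S] (invalidations this op: 0; running total: 0)
Op 6: C2 write [C2 write: invalidate ['C1=S'] -> C2=M] -> [I,I,M] (invalidations this op: 1; running total: 1)
Op 7: C2 read [C2 read: already in M, no change] -> [I,I,M] (invalidations this op: 0; running total: 1)
Op 8: C1 read [C1 read from I: others=['C2=M'] -> C1=S, others downsized to S] -> [I,S,S] (invalidations this op: 0; running total: 1)
Op 9: C0 read [C0 read from I: others=['C1=S', 'C2=S'] -> C0=S, others downsized to S] -> [S,S,S] (invalidations this op: 0; running total: 1)
Op 10: C2 write [C2 write: invalidate ['C0=S', 'C1=S'] -> C2=M] -> [I,I,M] (invalidations this op: 2; running total: 3)
Op 11: C0 write [C0 write: invalidate ['C2=M'] -> C0=M] -> [M,I,I] (invalidations this op: 1; running total: 4)
Op 12: C1 write [C1 write: invalidate ['C0=M'] -> C1=M] -> [I,M,I] (invalidations this op: 1; running total: 5)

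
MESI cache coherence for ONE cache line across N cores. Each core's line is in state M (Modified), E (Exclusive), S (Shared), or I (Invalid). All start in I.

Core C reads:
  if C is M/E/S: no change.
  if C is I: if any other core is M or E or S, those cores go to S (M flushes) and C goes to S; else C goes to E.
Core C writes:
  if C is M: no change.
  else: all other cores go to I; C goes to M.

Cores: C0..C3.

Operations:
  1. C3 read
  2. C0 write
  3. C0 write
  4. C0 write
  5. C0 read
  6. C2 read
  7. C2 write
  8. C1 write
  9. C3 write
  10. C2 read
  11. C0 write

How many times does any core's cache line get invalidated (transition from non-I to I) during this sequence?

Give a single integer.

Answer: 6

Derivation:
Op 1: C3 read [C3 read from I: no other sharers -> C3=E (exclusive)] -> [I,I,I,E] (invalidations this op: 0; running total: 0)
Op 2: C0 write [C0 write: invalidate ['C3=E'] -> C0=M] -> [M,I,I,I] (invalidations this op: 1; running total: 1)
Op 3: C0 write [C0 write: already M (modified), no change] -> [M,I,I,I] (invalidations this op: 0; running total: 1)
Op 4: C0 write [C0 write: already M (modified), no change] -> [M,I,I,I] (invalidations this op: 0; running total: 1)
Op 5: C0 read [C0 read: already in M, no change] -> [M,I,I,I] (invalidations this op: 0; running total: 1)
Op 6: C2 read [C2 read from I: others=['C0=M'] -> C2=S, others downsized to S] -> [S,I,S,I] (invalidations this op: 0; running total: 1)
Op 7: C2 write [C2 write: invalidate ['C0=S'] -> C2=M] -> [I,I,M,I] (invalidations this op: 1; running total: 2)
Op 8: C1 write [C1 write: invalidate ['C2=M'] -> C1=M] -> [I,M,I,I] (invalidations this op: 1; running total: 3)
Op 9: C3 write [C3 write: invalidate ['C1=M'] -> C3=M] -> [I,I,I,M] (invalidations this op: 1; running total: 4)
Op 10: C2 read [C2 read from I: others=['C3=M'] -> C2=S, others downsized to S] -> [I,I,S,S] (invalidations this op: 0; running total: 4)
Op 11: C0 write [C0 write: invalidate ['C2=S', 'C3=S'] -> C0=M] -> [M,I,I,I] (invalidations this op: 2; running total: 6)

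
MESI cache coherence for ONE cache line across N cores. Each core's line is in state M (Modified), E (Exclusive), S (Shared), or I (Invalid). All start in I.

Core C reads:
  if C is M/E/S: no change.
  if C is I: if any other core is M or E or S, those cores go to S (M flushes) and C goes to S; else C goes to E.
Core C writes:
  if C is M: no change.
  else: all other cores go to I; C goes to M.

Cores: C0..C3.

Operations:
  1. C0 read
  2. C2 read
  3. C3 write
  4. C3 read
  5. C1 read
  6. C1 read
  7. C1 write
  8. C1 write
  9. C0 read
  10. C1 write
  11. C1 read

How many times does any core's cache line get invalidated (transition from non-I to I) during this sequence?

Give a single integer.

Answer: 4

Derivation:
Op 1: C0 read [C0 read from I: no other sharers -> C0=E (exclusive)] -> [E,I,I,I] (invalidations this op: 0; running total: 0)
Op 2: C2 read [C2 read from I: others=['C0=E'] -> C2=S, others downsized to S] -> [S,I,S,I] (invalidations this op: 0; running total: 0)
Op 3: C3 write [C3 write: invalidate ['C0=S', 'C2=S'] -> C3=M] -> [I,I,I,M] (invalidations this op: 2; running total: 2)
Op 4: C3 read [C3 read: already in M, no change] -> [I,I,I,M] (invalidations this op: 0; running total: 2)
Op 5: C1 read [C1 read from I: others=['C3=M'] -> C1=S, others downsized to S] -> [I,S,I,S] (invalidations this op: 0; running total: 2)
Op 6: C1 read [C1 read: already in S, no change] -> [I,S,I,S] (invalidations this op: 0; running total: 2)
Op 7: C1 write [C1 write: invalidate ['C3=S'] -> C1=M] -> [I,M,I,I] (invalidations this op: 1; running total: 3)
Op 8: C1 write [C1 write: already M (modified), no change] -> [I,M,I,I] (invalidations this op: 0; running total: 3)
Op 9: C0 read [C0 read from I: others=['C1=M'] -> C0=S, others downsized to S] -> [S,S,I,I] (invalidations this op: 0; running total: 3)
Op 10: C1 write [C1 write: invalidate ['C0=S'] -> C1=M] -> [I,M,I,I] (invalidations this op: 1; running total: 4)
Op 11: C1 read [C1 read: already in M, no change] -> [I,M,I,I] (invalidations this op: 0; running total: 4)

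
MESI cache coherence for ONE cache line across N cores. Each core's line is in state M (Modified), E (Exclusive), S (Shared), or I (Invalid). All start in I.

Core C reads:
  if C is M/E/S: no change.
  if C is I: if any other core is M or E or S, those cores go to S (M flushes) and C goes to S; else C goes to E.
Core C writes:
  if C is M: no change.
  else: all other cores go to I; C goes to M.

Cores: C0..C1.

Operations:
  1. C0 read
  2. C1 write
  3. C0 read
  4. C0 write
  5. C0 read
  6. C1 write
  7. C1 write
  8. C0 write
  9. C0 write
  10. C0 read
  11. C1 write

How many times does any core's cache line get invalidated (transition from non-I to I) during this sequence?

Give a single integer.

Op 1: C0 read [C0 read from I: no other sharers -> C0=E (exclusive)] -> [E,I] (invalidations this op: 0; running total: 0)
Op 2: C1 write [C1 write: invalidate ['C0=E'] -> C1=M] -> [I,M] (invalidations this op: 1; running total: 1)
Op 3: C0 read [C0 read from I: others=['C1=M'] -> C0=S, others downsized to S] -> [S,S] (invalidations this op: 0; running total: 1)
Op 4: C0 write [C0 write: invalidate ['C1=S'] -> C0=M] -> [M,I] (invalidations this op: 1; running total: 2)
Op 5: C0 read [C0 read: already in M, no change] -> [M,I] (invalidations this op: 0; running total: 2)
Op 6: C1 write [C1 write: invalidate ['C0=M'] -> C1=M] -> [I,M] (invalidations this op: 1; running total: 3)
Op 7: C1 write [C1 write: already M (modified), no change] -> [I,M] (invalidations this op: 0; running total: 3)
Op 8: C0 write [C0 write: invalidate ['C1=M'] -> C0=M] -> [M,I] (invalidations this op: 1; running total: 4)
Op 9: C0 write [C0 write: already M (modified), no change] -> [M,I] (invalidations this op: 0; running total: 4)
Op 10: C0 read [C0 read: already in M, no change] -> [M,I] (invalidations this op: 0; running total: 4)
Op 11: C1 write [C1 write: invalidate ['C0=M'] -> C1=M] -> [I,M] (invalidations this op: 1; running total: 5)

Answer: 5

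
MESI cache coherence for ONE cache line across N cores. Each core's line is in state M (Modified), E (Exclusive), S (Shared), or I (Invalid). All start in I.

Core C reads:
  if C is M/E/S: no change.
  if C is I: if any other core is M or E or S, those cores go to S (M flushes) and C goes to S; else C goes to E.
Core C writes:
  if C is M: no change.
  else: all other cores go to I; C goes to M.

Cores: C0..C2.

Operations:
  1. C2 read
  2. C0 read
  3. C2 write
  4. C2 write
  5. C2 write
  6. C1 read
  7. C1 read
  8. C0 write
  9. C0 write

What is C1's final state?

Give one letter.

Op 1: C2 read [C2 read from I: no other sharers -> C2=E (exclusive)] -> [I,I,E]
Op 2: C0 read [C0 read from I: others=['C2=E'] -> C0=S, others downsized to S] -> [S,I,S]
Op 3: C2 write [C2 write: invalidate ['C0=S'] -> C2=M] -> [I,I,M]
Op 4: C2 write [C2 write: already M (modified), no change] -> [I,I,M]
Op 5: C2 write [C2 write: already M (modified), no change] -> [I,I,M]
Op 6: C1 read [C1 read from I: others=['C2=M'] -> C1=S, others downsized to S] -> [I,S,S]
Op 7: C1 read [C1 read: already in S, no change] -> [I,S,S]
Op 8: C0 write [C0 write: invalidate ['C1=S', 'C2=S'] -> C0=M] -> [M,I,I]
Op 9: C0 write [C0 write: already M (modified), no change] -> [M,I,I]

Answer: I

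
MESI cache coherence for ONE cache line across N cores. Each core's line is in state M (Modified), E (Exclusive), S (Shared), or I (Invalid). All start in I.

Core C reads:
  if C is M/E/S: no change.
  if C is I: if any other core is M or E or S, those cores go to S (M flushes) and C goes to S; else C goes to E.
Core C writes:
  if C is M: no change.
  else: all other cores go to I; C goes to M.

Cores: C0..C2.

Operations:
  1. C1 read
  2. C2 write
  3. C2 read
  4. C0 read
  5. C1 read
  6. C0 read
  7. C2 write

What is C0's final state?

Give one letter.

Op 1: C1 read [C1 read from I: no other sharers -> C1=E (exclusive)] -> [I,E,I]
Op 2: C2 write [C2 write: invalidate ['C1=E'] -> C2=M] -> [I,I,M]
Op 3: C2 read [C2 read: already in M, no change] -> [I,I,M]
Op 4: C0 read [C0 read from I: others=['C2=M'] -> C0=S, others downsized to S] -> [S,I,S]
Op 5: C1 read [C1 read from I: others=['C0=S', 'C2=S'] -> C1=S, others downsized to S] -> [S,S,S]
Op 6: C0 read [C0 read: already in S, no change] -> [S,S,S]
Op 7: C2 write [C2 write: invalidate ['C0=S', 'C1=S'] -> C2=M] -> [I,I,M]

Answer: I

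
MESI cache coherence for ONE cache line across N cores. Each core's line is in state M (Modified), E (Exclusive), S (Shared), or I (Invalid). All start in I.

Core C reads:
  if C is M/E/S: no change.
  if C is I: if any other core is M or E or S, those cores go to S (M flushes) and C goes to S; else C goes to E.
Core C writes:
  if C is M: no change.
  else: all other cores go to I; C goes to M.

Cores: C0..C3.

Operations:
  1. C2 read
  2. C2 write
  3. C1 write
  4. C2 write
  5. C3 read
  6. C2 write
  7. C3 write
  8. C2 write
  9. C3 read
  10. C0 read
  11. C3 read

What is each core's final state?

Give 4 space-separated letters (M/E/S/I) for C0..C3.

Answer: S I S S

Derivation:
Op 1: C2 read [C2 read from I: no other sharers -> C2=E (exclusive)] -> [I,I,E,I]
Op 2: C2 write [C2 write: invalidate none -> C2=M] -> [I,I,M,I]
Op 3: C1 write [C1 write: invalidate ['C2=M'] -> C1=M] -> [I,M,I,I]
Op 4: C2 write [C2 write: invalidate ['C1=M'] -> C2=M] -> [I,I,M,I]
Op 5: C3 read [C3 read from I: others=['C2=M'] -> C3=S, others downsized to S] -> [I,I,S,S]
Op 6: C2 write [C2 write: invalidate ['C3=S'] -> C2=M] -> [I,I,M,I]
Op 7: C3 write [C3 write: invalidate ['C2=M'] -> C3=M] -> [I,I,I,M]
Op 8: C2 write [C2 write: invalidate ['C3=M'] -> C2=M] -> [I,I,M,I]
Op 9: C3 read [C3 read from I: others=['C2=M'] -> C3=S, others downsized to S] -> [I,I,S,S]
Op 10: C0 read [C0 read from I: others=['C2=S', 'C3=S'] -> C0=S, others downsized to S] -> [S,I,S,S]
Op 11: C3 read [C3 read: already in S, no change] -> [S,I,S,S]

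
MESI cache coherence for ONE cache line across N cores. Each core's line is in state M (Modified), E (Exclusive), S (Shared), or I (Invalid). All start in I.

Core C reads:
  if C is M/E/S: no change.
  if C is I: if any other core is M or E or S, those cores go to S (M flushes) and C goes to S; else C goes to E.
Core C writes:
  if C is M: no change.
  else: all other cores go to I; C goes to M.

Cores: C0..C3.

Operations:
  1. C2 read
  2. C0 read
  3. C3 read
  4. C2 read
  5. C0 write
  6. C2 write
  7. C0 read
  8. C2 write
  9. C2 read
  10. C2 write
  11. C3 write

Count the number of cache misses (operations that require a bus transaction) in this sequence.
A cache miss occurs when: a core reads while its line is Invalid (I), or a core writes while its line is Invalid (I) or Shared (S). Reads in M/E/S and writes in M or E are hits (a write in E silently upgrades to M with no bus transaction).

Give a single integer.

Answer: 8

Derivation:
Op 1: C2 read [C2 read from I: no other sharers -> C2=E (exclusive)] -> [I,I,E,I] [MISS #1: read from I]
Op 2: C0 read [C0 read from I: others=['C2=E'] -> C0=S, others downsized to S] -> [S,I,S,I] [MISS #2: read from I]
Op 3: C3 read [C3 read from I: others=['C0=S', 'C2=S'] -> C3=S, others downsized to S] -> [S,I,S,S] [MISS #3: read from I]
Op 4: C2 read [C2 read: already in S, no change] -> [S,I,S,S] [hit: read from S]
Op 5: C0 write [C0 write: invalidate ['C2=S', 'C3=S'] -> C0=M] -> [M,I,I,I] [MISS #4: write from S]
Op 6: C2 write [C2 write: invalidate ['C0=M'] -> C2=M] -> [I,I,M,I] [MISS #5: write from I]
Op 7: C0 read [C0 read from I: others=['C2=M'] -> C0=S, others downsized to S] -> [S,I,S,I] [MISS #6: read from I]
Op 8: C2 write [C2 write: invalidate ['C0=S'] -> C2=M] -> [I,I,M,I] [MISS #7: write from S]
Op 9: C2 read [C2 read: already in M, no change] -> [I,I,M,I] [hit: read from M]
Op 10: C2 write [C2 write: already M (modified), no change] -> [I,I,M,I] [hit: write from M]
Op 11: C3 write [C3 write: invalidate ['C2=M'] -> C3=M] -> [I,I,I,M] [MISS #8: write from I]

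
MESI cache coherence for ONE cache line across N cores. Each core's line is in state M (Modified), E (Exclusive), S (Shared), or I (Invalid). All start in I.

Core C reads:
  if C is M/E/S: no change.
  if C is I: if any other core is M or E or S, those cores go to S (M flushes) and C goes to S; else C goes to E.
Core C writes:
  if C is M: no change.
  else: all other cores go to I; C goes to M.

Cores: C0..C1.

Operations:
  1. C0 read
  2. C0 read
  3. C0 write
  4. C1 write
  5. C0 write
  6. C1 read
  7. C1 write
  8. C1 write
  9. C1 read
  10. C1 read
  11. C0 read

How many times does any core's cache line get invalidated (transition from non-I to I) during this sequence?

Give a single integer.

Answer: 3

Derivation:
Op 1: C0 read [C0 read from I: no other sharers -> C0=E (exclusive)] -> [E,I] (invalidations this op: 0; running total: 0)
Op 2: C0 read [C0 read: already in E, no change] -> [E,I] (invalidations this op: 0; running total: 0)
Op 3: C0 write [C0 write: invalidate none -> C0=M] -> [M,I] (invalidations this op: 0; running total: 0)
Op 4: C1 write [C1 write: invalidate ['C0=M'] -> C1=M] -> [I,M] (invalidations this op: 1; running total: 1)
Op 5: C0 write [C0 write: invalidate ['C1=M'] -> C0=M] -> [M,I] (invalidations this op: 1; running total: 2)
Op 6: C1 read [C1 read from I: others=['C0=M'] -> C1=S, others downsized to S] -> [S,S] (invalidations this op: 0; running total: 2)
Op 7: C1 write [C1 write: invalidate ['C0=S'] -> C1=M] -> [I,M] (invalidations this op: 1; running total: 3)
Op 8: C1 write [C1 write: already M (modified), no change] -> [I,M] (invalidations this op: 0; running total: 3)
Op 9: C1 read [C1 read: already in M, no change] -> [I,M] (invalidations this op: 0; running total: 3)
Op 10: C1 read [C1 read: already in M, no change] -> [I,M] (invalidations this op: 0; running total: 3)
Op 11: C0 read [C0 read from I: others=['C1=M'] -> C0=S, others downsized to S] -> [S,S] (invalidations this op: 0; running total: 3)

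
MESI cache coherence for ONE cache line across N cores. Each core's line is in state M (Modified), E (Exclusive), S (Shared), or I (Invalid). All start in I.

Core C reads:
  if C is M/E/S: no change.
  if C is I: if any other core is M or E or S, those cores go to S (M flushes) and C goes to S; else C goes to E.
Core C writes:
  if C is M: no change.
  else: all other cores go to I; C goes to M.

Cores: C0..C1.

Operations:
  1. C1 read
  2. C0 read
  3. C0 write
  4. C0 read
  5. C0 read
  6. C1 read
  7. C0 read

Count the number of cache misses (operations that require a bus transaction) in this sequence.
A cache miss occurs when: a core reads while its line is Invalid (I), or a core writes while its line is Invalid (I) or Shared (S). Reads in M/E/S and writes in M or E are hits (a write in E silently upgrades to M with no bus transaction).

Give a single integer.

Op 1: C1 read [C1 read from I: no other sharers -> C1=E (exclusive)] -> [I,E] [MISS #1: read from I]
Op 2: C0 read [C0 read from I: others=['C1=E'] -> C0=S, others downsized to S] -> [S,S] [MISS #2: read from I]
Op 3: C0 write [C0 write: invalidate ['C1=S'] -> C0=M] -> [M,I] [MISS #3: write from S]
Op 4: C0 read [C0 read: already in M, no change] -> [M,I] [hit: read from M]
Op 5: C0 read [C0 read: already in M, no change] -> [M,I] [hit: read from M]
Op 6: C1 read [C1 read from I: others=['C0=M'] -> C1=S, others downsized to S] -> [S,S] [MISS #4: read from I]
Op 7: C0 read [C0 read: already in S, no change] -> [S,S] [hit: read from S]

Answer: 4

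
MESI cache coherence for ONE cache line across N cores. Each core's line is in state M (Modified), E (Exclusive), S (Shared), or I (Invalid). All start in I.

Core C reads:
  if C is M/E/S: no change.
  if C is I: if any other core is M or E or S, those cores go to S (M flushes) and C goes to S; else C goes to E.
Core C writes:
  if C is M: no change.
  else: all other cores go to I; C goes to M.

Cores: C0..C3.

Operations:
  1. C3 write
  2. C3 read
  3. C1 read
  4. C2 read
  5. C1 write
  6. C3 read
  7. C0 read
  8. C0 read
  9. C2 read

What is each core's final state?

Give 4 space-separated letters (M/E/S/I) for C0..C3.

Answer: S S S S

Derivation:
Op 1: C3 write [C3 write: invalidate none -> C3=M] -> [I,I,I,M]
Op 2: C3 read [C3 read: already in M, no change] -> [I,I,I,M]
Op 3: C1 read [C1 read from I: others=['C3=M'] -> C1=S, others downsized to S] -> [I,S,I,S]
Op 4: C2 read [C2 read from I: others=['C1=S', 'C3=S'] -> C2=S, others downsized to S] -> [I,S,S,S]
Op 5: C1 write [C1 write: invalidate ['C2=S', 'C3=S'] -> C1=M] -> [I,M,I,I]
Op 6: C3 read [C3 read from I: others=['C1=M'] -> C3=S, others downsized to S] -> [I,S,I,S]
Op 7: C0 read [C0 read from I: others=['C1=S', 'C3=S'] -> C0=S, others downsized to S] -> [S,S,I,S]
Op 8: C0 read [C0 read: already in S, no change] -> [S,S,I,S]
Op 9: C2 read [C2 read from I: others=['C0=S', 'C1=S', 'C3=S'] -> C2=S, others downsized to S] -> [S,S,S,S]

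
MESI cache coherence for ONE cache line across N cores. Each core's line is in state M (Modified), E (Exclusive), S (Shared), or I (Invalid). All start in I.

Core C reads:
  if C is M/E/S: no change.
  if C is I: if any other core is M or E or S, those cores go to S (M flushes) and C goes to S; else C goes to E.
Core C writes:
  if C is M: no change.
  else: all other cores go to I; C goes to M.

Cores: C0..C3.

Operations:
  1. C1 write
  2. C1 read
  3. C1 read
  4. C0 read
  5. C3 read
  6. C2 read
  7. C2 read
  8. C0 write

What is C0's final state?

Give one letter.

Op 1: C1 write [C1 write: invalidate none -> C1=M] -> [I,M,I,I]
Op 2: C1 read [C1 read: already in M, no change] -> [I,M,I,I]
Op 3: C1 read [C1 read: already in M, no change] -> [I,M,I,I]
Op 4: C0 read [C0 read from I: others=['C1=M'] -> C0=S, others downsized to S] -> [S,S,I,I]
Op 5: C3 read [C3 read from I: others=['C0=S', 'C1=S'] -> C3=S, others downsized to S] -> [S,S,I,S]
Op 6: C2 read [C2 read from I: others=['C0=S', 'C1=S', 'C3=S'] -> C2=S, others downsized to S] -> [S,S,S,S]
Op 7: C2 read [C2 read: already in S, no change] -> [S,S,S,S]
Op 8: C0 write [C0 write: invalidate ['C1=S', 'C2=S', 'C3=S'] -> C0=M] -> [M,I,I,I]

Answer: M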